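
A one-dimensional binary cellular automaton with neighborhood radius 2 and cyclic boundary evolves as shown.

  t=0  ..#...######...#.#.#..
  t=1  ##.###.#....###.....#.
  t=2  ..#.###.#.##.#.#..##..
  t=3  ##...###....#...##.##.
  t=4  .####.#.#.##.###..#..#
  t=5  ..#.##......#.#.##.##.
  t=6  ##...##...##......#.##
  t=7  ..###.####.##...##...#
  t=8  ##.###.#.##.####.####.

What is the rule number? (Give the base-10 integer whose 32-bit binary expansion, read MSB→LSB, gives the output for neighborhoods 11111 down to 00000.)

789500686

  #####|.  b31=0 t=0,i=8
  ####.|.  b30=0 t=0,i=10
  ###.#|#  b29=1 t=1,i=5
  ###..|.  b28=0 t=0,i=11
  ##.##|#  b27=1 t=1,i=2
  ##.#.|#  b26=1 t=1,i=6
  ##..#|#  b25=1 t=4,i=16
  ##...|#  b24=1 t=0,i=12
  #.###|.  b23=0 t=1,i=3
  #.##.|.  b22=0 t=1,i=0
  #.#.#|.  b21=0 t=0,i=17
  #.#..|.  b20=0 t=0,i=19
  #..##|#  b19=1 t=2,i=17
  #..#.|#  b18=1 t=4,i=17
  #...#|#  b17=1 t=0,i=4
  #....|.  b16=0 t=0,i=21
  .####|#  b15=1 t=0,i=7
  .###.|#  b14=1 t=1,i=4
  .##.#|.  b13=0 t=1,i=1
  .##..|#  b12=1 t=2,i=19
  .#.##|.  b11=0 t=1,i=21
  .#.#.|.  b10=0 t=0,i=16
  .#..#|#  b9=1 t=2,i=16
  .#...|#  b8=1 t=0,i=3
  ..###|.  b7=0 t=0,i=6
  ..##.|.  b6=0 t=2,i=18
  ..#.#|.  b5=0 t=0,i=15
  ..#..|.  b4=0 t=0,i=2
  ...##|#  b3=1 t=0,i=5
  ...#.|#  b2=1 t=0,i=1
  ....#|#  b1=1 t=0,i=0
  .....|.  b0=0 t=1,i=17
  bits 00101111000011101101001100001110 = 789500686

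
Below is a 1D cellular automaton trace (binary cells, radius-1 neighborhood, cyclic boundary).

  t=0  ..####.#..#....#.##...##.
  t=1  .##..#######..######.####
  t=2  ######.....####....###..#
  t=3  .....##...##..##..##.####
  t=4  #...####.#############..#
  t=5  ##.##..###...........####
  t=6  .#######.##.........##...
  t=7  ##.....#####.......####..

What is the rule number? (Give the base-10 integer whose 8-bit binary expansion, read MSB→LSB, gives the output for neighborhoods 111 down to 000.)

  ###|.  b7=0 t=0,i=3
  ##.|#  b6=1 t=0,i=5
  #.#|#  b5=1 t=0,i=6
  #..|#  b4=1 t=0,i=8
  .##|#  b3=1 t=0,i=2
  .#.|#  b2=1 t=0,i=7
  ..#|#  b1=1 t=0,i=1
  ...|.  b0=0 t=0,i=0
  bits 01111110 = 126

126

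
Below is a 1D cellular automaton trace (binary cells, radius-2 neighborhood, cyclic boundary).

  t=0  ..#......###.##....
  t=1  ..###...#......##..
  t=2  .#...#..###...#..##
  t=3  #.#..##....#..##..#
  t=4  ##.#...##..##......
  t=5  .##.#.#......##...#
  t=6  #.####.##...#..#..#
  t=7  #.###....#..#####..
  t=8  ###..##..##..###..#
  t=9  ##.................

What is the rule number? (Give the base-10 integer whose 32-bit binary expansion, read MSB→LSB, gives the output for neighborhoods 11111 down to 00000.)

3315969848

  ##### -> #   bit 31 = 1  t=7,i=14
  ####. -> #   bit 30 = 1  t=6,i=4
  ###.# -> .   bit 29 = 0  t=0,i=11
  ###.. -> .   bit 28 = 0  t=1,i=4
  ##.## -> .   bit 27 = 0  t=0,i=12
  ##.#. -> #   bit 26 = 1  t=2,i=0
  ##..# -> .   bit 25 = 0  t=3,i=16
  ##... -> #   bit 24 = 1  t=0,i=15
  #.### -> #   bit 23 = 1  t=6,i=2
  #.##. -> .   bit 22 = 0  t=0,i=13
  #.#.# -> #   bit 21 = 1  t=5,i=4
  #.#.. -> .   bit 20 = 0  t=2,i=1
  #..## -> .   bit 19 = 0  t=2,i=7
  #..#. -> #   bit 18 = 1  t=6,i=14
  #...# -> .   bit 17 = 0  t=1,i=6
  #.... -> #   bit 16 = 1  t=0,i=4
  .#### -> #   bit 15 = 1  t=6,i=3
  .###. -> .   bit 14 = 0  t=0,i=10
  .##.# -> #   bit 13 = 1  t=2,i=18
  .##.. -> .   bit 12 = 0  t=0,i=14
  .#.## -> #   bit 11 = 1  t=5,i=0
  .#.#. -> #   bit 10 = 1  t=5,i=5
  .#..# -> #   bit 9 = 1  t=2,i=6
  .#... -> #   bit 8 = 1  t=0,i=3
  ..### -> .   bit 7 = 0  t=0,i=9
  ..##. -> .   bit 6 = 0  t=1,i=15
  ..#.# -> #   bit 5 = 1  t=5,i=18
  ..#.. -> #   bit 4 = 1  t=0,i=2
  ...## -> #   bit 3 = 1  t=0,i=8
  ...#. -> .   bit 2 = 0  t=0,i=1
  ....# -> .   bit 1 = 0  t=0,i=0
  ..... -> .   bit 0 = 0  t=0,i=5
  bits 11000101101001011010111100111000 = 3315969848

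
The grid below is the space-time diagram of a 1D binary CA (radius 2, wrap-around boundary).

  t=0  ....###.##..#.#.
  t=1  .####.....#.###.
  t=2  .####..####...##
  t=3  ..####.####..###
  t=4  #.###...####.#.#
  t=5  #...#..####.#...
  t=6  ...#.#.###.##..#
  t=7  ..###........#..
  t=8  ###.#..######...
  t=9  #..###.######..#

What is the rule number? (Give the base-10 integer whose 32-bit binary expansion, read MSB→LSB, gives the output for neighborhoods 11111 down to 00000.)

  [31] ##### => #  t=8,i=9
  [30] ####. => #  t=1,i=3
  [29] ###.# => .  t=0,i=6
  [28] ###.. => #  t=1,i=4
  [27] ##.## => .  t=0,i=7
  [26] ##.#. => #  t=4,i=12
  [25] ##..# => #  t=0,i=10
  [24] ##... => .  t=1,i=5
  [23] #.### => .  t=1,i=12
  [22] #.##. => .  t=0,i=8
  [21] #.#.# => .  t=4,i=13
  [20] #.#.. => #  t=0,i=14
  [19] #..## => .  t=1,i=0
  [18] #..#. => .  t=0,i=11
  [17] #...# => .  t=2,i=12
  [16] #.... => .  t=0,i=0
  [15] .#### => #  t=1,i=2
  [14] .###. => .  t=0,i=5
  [13] .##.# => #  t=2,i=15
  [12] .##.. => .  t=0,i=9
  [11] .#.## => .  t=1,i=11
  [10] .#.#. => #  t=0,i=13
  [9] .#..# => #  t=5,i=5
  [8] .#... => .  t=0,i=15
  [7] ..### => #  t=0,i=4
  [6] ..##. => #  t=2,i=14
  [5] ..#.# => #  t=0,i=12
  [4] ..#.. => .  t=5,i=0
  [3] ...## => #  t=0,i=3
  [2] ...#. => #  t=1,i=9
  [1] ....# => #  t=0,i=2
  [0] ..... => #  t=0,i=1
  bits 11010110000100001010011011101111 = 3591415535

3591415535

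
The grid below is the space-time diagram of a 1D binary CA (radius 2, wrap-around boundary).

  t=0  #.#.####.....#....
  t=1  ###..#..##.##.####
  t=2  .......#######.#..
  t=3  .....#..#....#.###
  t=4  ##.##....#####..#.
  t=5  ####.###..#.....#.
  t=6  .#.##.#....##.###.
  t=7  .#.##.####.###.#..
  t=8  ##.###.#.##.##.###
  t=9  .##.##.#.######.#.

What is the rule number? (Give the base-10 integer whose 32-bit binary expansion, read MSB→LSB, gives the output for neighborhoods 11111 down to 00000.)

695985510

  nb #####: next=.  (t=1,i=0, bit31=0)
  nb ####.: next=.  (t=0,i=6, bit30=0)
  nb ###.#: next=#  (t=2,i=13, bit29=1)
  nb ###..: next=.  (t=0,i=7, bit28=0)
  nb ##.##: next=#  (t=1,i=10, bit27=1)
  nb ##.#.: next=.  (t=2,i=14, bit26=0)
  nb ##..#: next=.  (t=1,i=3, bit25=0)
  nb ##...: next=#  (t=0,i=8, bit24=1)
  nb #.###: next=.  (t=0,i=4, bit23=0)
  nb #.##.: next=#  (t=1,i=11, bit22=1)
  nb #.#.#: next=#  (t=0,i=2, bit21=1)
  nb #.#..: next=#  (t=2,i=15, bit20=1)
  nb #..##: next=#  (t=1,i=7, bit19=1)
  nb #..#.: next=.  (t=1,i=4, bit18=0)
  nb #...#: next=#  (t=7,i=17, bit17=1)
  nb #....: next=#  (t=0,i=9, bit16=1)
  nb .####: next=#  (t=0,i=5, bit15=1)
  nb .###.: next=#  (t=3,i=16, bit14=1)
  nb .##.#: next=#  (t=1,i=9, bit13=1)
  nb .##..: next=.  (t=4,i=4, bit12=0)
  nb .#.##: next=.  (t=0,i=3, bit11=0)
  nb .#.#.: next=#  (t=0,i=1, bit10=1)
  nb .#..#: next=.  (t=1,i=6, bit9=0)
  nb .#...: next=#  (t=0,i=14, bit8=1)
  nb ..###: next=.  (t=2,i=7, bit7=0)
  nb ..##.: next=#  (t=1,i=8, bit6=1)
  nb ..#.#: next=#  (t=0,i=0, bit5=1)
  nb ..#..: next=.  (t=0,i=13, bit4=0)
  nb ...##: next=.  (t=2,i=6, bit3=0)
  nb ...#.: next=#  (t=0,i=12, bit2=1)
  nb ....#: next=#  (t=0,i=11, bit1=1)
  nb .....: next=.  (t=0,i=10, bit0=0)
  bits 00101001011110111110010101100110 = 695985510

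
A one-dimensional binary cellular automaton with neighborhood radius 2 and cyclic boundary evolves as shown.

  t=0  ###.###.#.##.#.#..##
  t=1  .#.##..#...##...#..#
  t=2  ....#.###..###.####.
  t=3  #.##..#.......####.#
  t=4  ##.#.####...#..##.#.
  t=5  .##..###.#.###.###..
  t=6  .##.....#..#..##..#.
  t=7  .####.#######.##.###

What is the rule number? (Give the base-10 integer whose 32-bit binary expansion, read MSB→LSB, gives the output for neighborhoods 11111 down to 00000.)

1300607830

  [31] ##### => .  t=0,i=0
  [30] ####. => #  t=0,i=1
  [29] ###.# => .  t=0,i=2
  [28] ###.. => .  t=2,i=8
  [27] ##.## => #  t=0,i=3
  [26] ##.#. => #  t=0,i=7
  [25] ##..# => .  t=1,i=5
  [24] ##... => #  t=1,i=13
  [23] #.### => #  t=0,i=4
  [22] #.##. => .  t=0,i=10
  [21] #.#.# => .  t=0,i=8
  [20] #.#.. => .  t=0,i=15
  [19] #..## => .  t=0,i=17
  [18] #..#. => #  t=1,i=6
  [17] #...# => .  t=1,i=9
  [16] #.... => #  t=2,i=0
  [15] .#### => #  t=0,i=19
  [14] .###. => .  t=0,i=5
  [13] .##.# => #  t=0,i=11
  [12] .##.. => #  t=1,i=4
  [11] .#.## => .  t=0,i=9
  [10] .#.#. => .  t=0,i=14
  [9] .#..# => #  t=0,i=16
  [8] .#... => #  t=1,i=8
  [7] ..### => .  t=0,i=18
  [6] ..##. => #  t=1,i=11
  [5] ..#.# => .  t=1,i=19
  [4] ..#.. => #  t=1,i=7
  [3] ...## => .  t=1,i=10
  [2] ...#. => #  t=1,i=15
  [1] ....# => #  t=2,i=2
  [0] ..... => .  t=2,i=1
  bits 01001101100001011011001101010110 = 1300607830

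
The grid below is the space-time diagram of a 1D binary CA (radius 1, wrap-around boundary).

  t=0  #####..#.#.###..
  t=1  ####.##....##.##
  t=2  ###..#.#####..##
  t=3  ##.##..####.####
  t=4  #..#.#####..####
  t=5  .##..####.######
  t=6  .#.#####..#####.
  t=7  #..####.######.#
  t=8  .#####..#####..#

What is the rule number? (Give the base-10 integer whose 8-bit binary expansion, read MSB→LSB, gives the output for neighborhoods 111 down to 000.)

  ### -> #   bit 7 = 1  t=0,i=1
  ##. -> .   bit 6 = 0  t=0,i=4
  #.# -> .   bit 5 = 0  t=0,i=8
  #.. -> #   bit 4 = 1  t=0,i=5
  .## -> #   bit 3 = 1  t=0,i=0
  .#. -> .   bit 2 = 0  t=0,i=7
  ..# -> #   bit 1 = 1  t=0,i=6
  ... -> #   bit 0 = 1  t=1,i=8
  bits 10011011 = 155

155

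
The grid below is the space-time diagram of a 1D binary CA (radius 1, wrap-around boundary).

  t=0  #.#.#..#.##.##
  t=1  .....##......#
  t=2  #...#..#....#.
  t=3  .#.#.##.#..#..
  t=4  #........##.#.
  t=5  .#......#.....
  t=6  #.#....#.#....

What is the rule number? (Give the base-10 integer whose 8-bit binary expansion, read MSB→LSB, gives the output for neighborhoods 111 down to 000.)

  ###|#  b7=1 t=0,i=13
  ##.|.  b6=0 t=0,i=0
  #.#|.  b5=0 t=0,i=1
  #..|#  b4=1 t=0,i=5
  .##|.  b3=0 t=0,i=9
  .#.|.  b2=0 t=0,i=2
  ..#|#  b1=1 t=0,i=6
  ...|.  b0=0 t=1,i=1
  bits 10010010 = 146

146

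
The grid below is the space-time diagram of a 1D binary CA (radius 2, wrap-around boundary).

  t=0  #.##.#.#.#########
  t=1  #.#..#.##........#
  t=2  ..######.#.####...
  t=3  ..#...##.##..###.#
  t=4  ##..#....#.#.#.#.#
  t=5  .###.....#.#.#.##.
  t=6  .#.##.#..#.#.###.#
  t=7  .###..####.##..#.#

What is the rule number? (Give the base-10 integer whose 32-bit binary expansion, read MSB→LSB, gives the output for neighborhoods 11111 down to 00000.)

1937115809

  [31] ##### => .  t=0,i=11
  [30] ####. => #  t=0,i=17
  [29] ###.# => #  t=0,i=0
  [28] ###.. => #  t=2,i=14
  [27] ##.## => .  t=0,i=1
  [26] ##.#. => .  t=0,i=4
  [25] ##..# => #  t=3,i=11
  [24] ##... => #  t=1,i=9
  [23] #.### => .  t=0,i=9
  [22] #.##. => #  t=0,i=2
  [21] #.#.# => #  t=0,i=5
  [20] #.#.. => #  t=1,i=2
  [19] #..## => .  t=3,i=12
  [18] #..#. => #  t=1,i=4
  [17] #...# => #  t=3,i=4
  [16] #.... => .  t=1,i=10
  [15] .#### => .  t=0,i=10
  [14] .###. => .  t=3,i=14
  [13] .##.# => .  t=0,i=3
  [12] .##.. => .  t=1,i=8
  [11] .#.## => #  t=0,i=8
  [10] .#.#. => .  t=0,i=6
  [9] .#..# => #  t=1,i=3
  [8] .#... => .  t=3,i=3
  [7] ..### => #  t=2,i=2
  [6] ..##. => .  t=1,i=17
  [5] ..#.# => #  t=1,i=5
  [4] ..#.. => .  t=3,i=2
  [3] ...## => .  t=1,i=16
  [2] ...#. => .  t=4,i=8
  [1] ....# => .  t=1,i=15
  [0] ..... => #  t=1,i=11
  bits 01110011011101100000101010100001 = 1937115809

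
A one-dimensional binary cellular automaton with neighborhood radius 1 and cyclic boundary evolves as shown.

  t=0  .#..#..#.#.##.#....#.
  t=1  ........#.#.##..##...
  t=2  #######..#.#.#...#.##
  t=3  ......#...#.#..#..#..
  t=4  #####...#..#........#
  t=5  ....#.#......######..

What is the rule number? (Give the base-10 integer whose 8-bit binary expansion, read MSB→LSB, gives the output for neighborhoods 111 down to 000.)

97

  nb ###: next=.  (t=2,i=0, bit7=0)
  nb ##.: next=#  (t=0,i=12, bit6=1)
  nb #.#: next=#  (t=0,i=8, bit5=1)
  nb #..: next=.  (t=0,i=2, bit4=0)
  nb .##: next=.  (t=0,i=11, bit3=0)
  nb .#.: next=.  (t=0,i=1, bit2=0)
  nb ..#: next=.  (t=0,i=0, bit1=0)
  nb ...: next=#  (t=0,i=16, bit0=1)
  bits 01100001 = 97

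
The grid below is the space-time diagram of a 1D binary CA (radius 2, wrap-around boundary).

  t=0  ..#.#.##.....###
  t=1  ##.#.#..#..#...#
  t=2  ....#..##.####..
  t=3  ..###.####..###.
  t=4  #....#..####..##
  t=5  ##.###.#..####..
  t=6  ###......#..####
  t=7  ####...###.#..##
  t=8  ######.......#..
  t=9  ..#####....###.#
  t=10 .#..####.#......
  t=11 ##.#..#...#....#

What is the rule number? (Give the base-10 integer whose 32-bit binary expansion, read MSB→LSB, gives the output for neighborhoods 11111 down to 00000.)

  nb #####: next=#  (t=6,i=0, bit31=1)
  nb ####.: next=#  (t=2,i=12, bit30=1)
  nb ###.#: next=.  (t=1,i=1, bit29=0)
  nb ###..: next=#  (t=0,i=15, bit28=1)
  nb ##.##: next=#  (t=2,i=9, bit27=1)
  nb ##.#.: next=.  (t=1,i=2, bit26=0)
  nb ##..#: next=#  (t=0,i=0, bit25=1)
  nb ##...: next=#  (t=0,i=8, bit24=1)
  nb #.###: next=.  (t=2,i=10, bit23=0)
  nb #.##.: next=.  (t=0,i=6, bit22=0)
  nb #.#.#: next=.  (t=0,i=4, bit21=0)
  nb #.#..: next=.  (t=1,i=5, bit20=0)
  nb #..##: next=#  (t=2,i=6, bit19=1)
  nb #..#.: next=#  (t=0,i=1, bit18=1)
  nb #...#: next=#  (t=1,i=13, bit17=1)
  nb #....: next=.  (t=0,i=9, bit16=0)
  nb .####: next=.  (t=2,i=11, bit15=0)
  nb .###.: next=.  (t=0,i=14, bit14=0)
  nb .##.#: next=#  (t=2,i=8, bit13=1)
  nb .##..: next=.  (t=0,i=7, bit12=0)
  nb .#.##: next=#  (t=0,i=5, bit11=1)
  nb .#.#.: next=#  (t=0,i=3, bit10=1)
  nb .#..#: next=.  (t=1,i=6, bit9=0)
  nb .#...: next=#  (t=1,i=12, bit8=1)
  nb ..###: next=.  (t=0,i=13, bit7=0)
  nb ..##.: next=#  (t=2,i=7, bit6=1)
  nb ..#.#: next=.  (t=0,i=2, bit5=0)
  nb ..#..: next=#  (t=1,i=8, bit4=1)
  nb ...##: next=.  (t=0,i=12, bit3=0)
  nb ...#.: next=#  (t=2,i=3, bit2=1)
  nb ....#: next=#  (t=0,i=11, bit1=1)
  nb .....: next=.  (t=0,i=10, bit0=0)
  bits 11011011000011100010110101010110 = 3675139414

3675139414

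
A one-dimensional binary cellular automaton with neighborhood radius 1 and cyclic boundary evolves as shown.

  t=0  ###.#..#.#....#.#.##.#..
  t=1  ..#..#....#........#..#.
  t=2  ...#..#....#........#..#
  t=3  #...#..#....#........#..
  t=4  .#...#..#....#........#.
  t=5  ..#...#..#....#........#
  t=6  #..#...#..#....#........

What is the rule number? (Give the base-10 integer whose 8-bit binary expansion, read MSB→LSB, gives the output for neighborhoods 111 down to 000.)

  [7] ### => .  t=0,i=1
  [6] ##. => #  t=0,i=2
  [5] #.# => .  t=0,i=3
  [4] #.. => #  t=0,i=5
  [3] .## => .  t=0,i=0
  [2] .#. => .  t=0,i=4
  [1] ..# => .  t=0,i=6
  [0] ... => .  t=0,i=11
  bits 01010000 = 80

80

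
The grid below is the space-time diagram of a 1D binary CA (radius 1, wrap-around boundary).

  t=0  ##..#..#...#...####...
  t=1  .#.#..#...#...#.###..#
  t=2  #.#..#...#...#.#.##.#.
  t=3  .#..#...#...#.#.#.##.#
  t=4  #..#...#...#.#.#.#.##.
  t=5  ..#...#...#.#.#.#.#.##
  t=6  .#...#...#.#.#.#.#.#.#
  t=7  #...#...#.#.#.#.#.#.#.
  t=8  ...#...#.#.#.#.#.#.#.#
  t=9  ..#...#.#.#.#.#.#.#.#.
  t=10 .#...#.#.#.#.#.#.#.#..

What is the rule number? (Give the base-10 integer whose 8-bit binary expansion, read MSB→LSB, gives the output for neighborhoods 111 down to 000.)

  ### -> #   bit 7 = 1  t=0,i=16
  ##. -> #   bit 6 = 1  t=0,i=1
  #.# -> #   bit 5 = 1  t=1,i=0
  #.. -> .   bit 4 = 0  t=0,i=2
  .## -> .   bit 3 = 0  t=0,i=0
  .#. -> .   bit 2 = 0  t=0,i=4
  ..# -> #   bit 1 = 1  t=0,i=3
  ... -> .   bit 0 = 0  t=0,i=9
  bits 11100010 = 226

226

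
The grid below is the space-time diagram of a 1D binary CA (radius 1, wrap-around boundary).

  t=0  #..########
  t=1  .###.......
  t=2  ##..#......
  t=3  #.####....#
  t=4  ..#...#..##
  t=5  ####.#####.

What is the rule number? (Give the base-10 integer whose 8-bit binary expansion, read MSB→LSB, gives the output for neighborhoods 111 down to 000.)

  ###|.  b7=0 t=0,i=4
  ##.|.  b6=0 t=0,i=0
  #.#|.  b5=0 t=3,i=1
  #..|#  b4=1 t=0,i=1
  .##|#  b3=1 t=0,i=3
  .#.|#  b2=1 t=2,i=4
  ..#|#  b1=1 t=0,i=2
  ...|.  b0=0 t=1,i=5
  bits 00011110 = 30

30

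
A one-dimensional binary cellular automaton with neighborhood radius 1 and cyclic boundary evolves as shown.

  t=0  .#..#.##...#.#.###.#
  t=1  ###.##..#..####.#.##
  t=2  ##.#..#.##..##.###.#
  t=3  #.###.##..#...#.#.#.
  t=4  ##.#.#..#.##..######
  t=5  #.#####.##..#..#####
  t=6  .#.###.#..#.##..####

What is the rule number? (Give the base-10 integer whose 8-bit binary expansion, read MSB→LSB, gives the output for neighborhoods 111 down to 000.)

  ###|#  b7=1 t=0,i=16
  ##.|.  b6=0 t=0,i=7
  #.#|#  b5=1 t=0,i=0
  #..|#  b4=1 t=0,i=2
  .##|.  b3=0 t=0,i=6
  .#.|#  b2=1 t=0,i=1
  ..#|.  b1=0 t=0,i=3
  ...|.  b0=0 t=0,i=9
  bits 10110100 = 180

180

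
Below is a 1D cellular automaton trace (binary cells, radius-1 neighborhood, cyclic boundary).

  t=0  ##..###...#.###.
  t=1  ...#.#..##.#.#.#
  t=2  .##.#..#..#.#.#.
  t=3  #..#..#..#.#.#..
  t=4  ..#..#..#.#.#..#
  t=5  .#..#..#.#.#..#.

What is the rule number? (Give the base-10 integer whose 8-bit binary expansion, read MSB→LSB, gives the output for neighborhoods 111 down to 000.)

  ### -> #   bit 7 = 1  t=0,i=5
  ##. -> .   bit 6 = 0  t=0,i=1
  #.# -> #   bit 5 = 1  t=0,i=11
  #.. -> .   bit 4 = 0  t=0,i=2
  .## -> .   bit 3 = 0  t=0,i=0
  .#. -> .   bit 2 = 0  t=0,i=10
  ..# -> #   bit 1 = 1  t=0,i=3
  ... -> #   bit 0 = 1  t=0,i=8
  bits 10100011 = 163

163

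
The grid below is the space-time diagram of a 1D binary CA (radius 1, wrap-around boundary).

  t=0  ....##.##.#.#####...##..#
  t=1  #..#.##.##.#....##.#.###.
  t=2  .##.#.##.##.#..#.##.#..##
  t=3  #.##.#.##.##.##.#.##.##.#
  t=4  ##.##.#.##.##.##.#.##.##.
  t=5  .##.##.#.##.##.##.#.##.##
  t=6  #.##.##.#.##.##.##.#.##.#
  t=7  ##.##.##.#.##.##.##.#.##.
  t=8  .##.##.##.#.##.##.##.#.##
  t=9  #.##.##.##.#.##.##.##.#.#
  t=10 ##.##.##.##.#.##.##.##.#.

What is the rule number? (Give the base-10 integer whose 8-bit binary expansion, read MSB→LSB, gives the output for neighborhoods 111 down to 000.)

114

  nb ###: next=.  (t=0,i=13, bit7=0)
  nb ##.: next=#  (t=0,i=5, bit6=1)
  nb #.#: next=#  (t=0,i=6, bit5=1)
  nb #..: next=#  (t=0,i=0, bit4=1)
  nb .##: next=.  (t=0,i=4, bit3=0)
  nb .#.: next=.  (t=0,i=10, bit2=0)
  nb ..#: next=#  (t=0,i=3, bit1=1)
  nb ...: next=.  (t=0,i=1, bit0=0)
  bits 01110010 = 114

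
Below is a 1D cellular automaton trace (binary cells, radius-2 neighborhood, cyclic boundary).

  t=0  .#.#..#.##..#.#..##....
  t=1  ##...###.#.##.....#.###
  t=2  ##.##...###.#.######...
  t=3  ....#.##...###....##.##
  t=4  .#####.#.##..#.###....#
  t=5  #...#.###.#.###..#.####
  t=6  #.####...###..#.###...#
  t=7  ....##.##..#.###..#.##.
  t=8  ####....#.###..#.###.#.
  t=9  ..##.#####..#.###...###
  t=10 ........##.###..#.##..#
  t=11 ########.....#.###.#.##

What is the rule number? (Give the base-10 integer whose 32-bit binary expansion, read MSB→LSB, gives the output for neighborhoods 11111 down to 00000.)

1411848511

  ##### -> .   bit 31 = 0  t=1,i=22
  ####. -> #   bit 30 = 1  t=1,i=0
  ###.# -> .   bit 29 = 0  t=1,i=7
  ###.. -> #   bit 28 = 1  t=1,i=1
  ##.## -> .   bit 27 = 0  t=2,i=2
  ##.#. -> #   bit 26 = 1  t=1,i=8
  ##..# -> .   bit 25 = 0  t=0,i=10
  ##... -> .   bit 24 = 0  t=0,i=19
  #.### -> .   bit 23 = 0  t=1,i=20
  #.##. -> .   bit 22 = 0  t=0,i=8
  #.#.# -> #   bit 21 = 1  t=1,i=9
  #.#.. -> .   bit 20 = 0  t=0,i=3
  #..## -> .   bit 19 = 0  t=0,i=16
  #..#. -> #   bit 18 = 1  t=0,i=5
  #...# -> #   bit 17 = 1  t=1,i=3
  #.... -> #   bit 16 = 1  t=0,i=20
  .#### -> .   bit 15 = 0  t=1,i=21
  .###. -> .   bit 14 = 0  t=1,i=6
  .##.# -> .   bit 13 = 0  t=2,i=1
  .##.. -> #   bit 12 = 1  t=0,i=9
  .#.## -> #   bit 11 = 1  t=0,i=7
  .#.#. -> .   bit 10 = 0  t=0,i=2
  .#..# -> .   bit 9 = 0  t=0,i=4
  .#... -> #   bit 8 = 1  t=10,i=0
  ..### -> .   bit 7 = 0  t=1,i=5
  ..##. -> .   bit 6 = 0  t=0,i=17
  ..#.# -> #   bit 5 = 1  t=0,i=1
  ..#.. -> #   bit 4 = 1  t=10,i=22
  ...## -> #   bit 3 = 1  t=1,i=4
  ...#. -> #   bit 2 = 1  t=0,i=0
  ....# -> #   bit 1 = 1  t=0,i=22
  ..... -> #   bit 0 = 1  t=0,i=21
  bits 01010100001001110001100100111111 = 1411848511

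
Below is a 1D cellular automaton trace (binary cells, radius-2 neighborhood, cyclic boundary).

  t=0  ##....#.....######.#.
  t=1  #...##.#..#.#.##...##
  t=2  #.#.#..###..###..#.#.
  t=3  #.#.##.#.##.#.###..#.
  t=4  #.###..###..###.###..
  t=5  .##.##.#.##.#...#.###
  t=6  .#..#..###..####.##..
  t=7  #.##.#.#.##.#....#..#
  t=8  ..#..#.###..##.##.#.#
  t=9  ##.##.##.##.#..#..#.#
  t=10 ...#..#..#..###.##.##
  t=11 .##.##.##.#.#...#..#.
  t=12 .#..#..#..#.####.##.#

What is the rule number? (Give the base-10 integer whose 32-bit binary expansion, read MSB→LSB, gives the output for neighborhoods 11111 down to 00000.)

2465598406

  nb #####: next=#  (t=0,i=14, bit31=1)
  nb ####.: next=.  (t=0,i=16, bit30=0)
  nb ###.#: next=.  (t=0,i=17, bit29=0)
  nb ###..: next=#  (t=1,i=0, bit28=1)
  nb ##.##: next=.  (t=4,i=15, bit27=0)
  nb ##.#.: next=.  (t=0,i=18, bit26=0)
  nb ##..#: next=#  (t=2,i=10, bit25=1)
  nb ##...: next=.  (t=0,i=2, bit24=0)
  nb #.###: next=#  (t=3,i=14, bit23=1)
  nb #.##.: next=#  (t=0,i=0, bit22=1)
  nb #.#.#: next=#  (t=0,i=19, bit21=1)
  nb #.#..: next=#  (t=1,i=7, bit20=1)
  nb #..##: next=.  (t=2,i=6, bit19=0)
  nb #..#.: next=#  (t=1,i=9, bit18=1)
  nb #...#: next=#  (t=1,i=2, bit17=1)
  nb #....: next=.  (t=0,i=3, bit16=0)
  nb .####: next=.  (t=0,i=13, bit15=0)
  nb .###.: next=.  (t=1,i=20, bit14=0)
  nb .##.#: next=.  (t=1,i=5, bit13=0)
  nb .##..: next=.  (t=0,i=1, bit12=0)
  nb .#.##: next=#  (t=0,i=20, bit11=1)
  nb .#.#.: next=.  (t=1,i=11, bit10=0)
  nb .#..#: next=#  (t=1,i=8, bit9=1)
  nb .#...: next=#  (t=0,i=7, bit8=1)
  nb ..###: next=#  (t=0,i=12, bit7=1)
  nb ..##.: next=#  (t=1,i=4, bit6=1)
  nb ..#.#: next=.  (t=1,i=10, bit5=0)
  nb ..#..: next=.  (t=0,i=6, bit4=0)
  nb ...##: next=.  (t=0,i=11, bit3=0)
  nb ...#.: next=#  (t=0,i=5, bit2=1)
  nb ....#: next=#  (t=0,i=4, bit1=1)
  nb .....: next=.  (t=0,i=9, bit0=0)
  bits 10010010111101100000101111000110 = 2465598406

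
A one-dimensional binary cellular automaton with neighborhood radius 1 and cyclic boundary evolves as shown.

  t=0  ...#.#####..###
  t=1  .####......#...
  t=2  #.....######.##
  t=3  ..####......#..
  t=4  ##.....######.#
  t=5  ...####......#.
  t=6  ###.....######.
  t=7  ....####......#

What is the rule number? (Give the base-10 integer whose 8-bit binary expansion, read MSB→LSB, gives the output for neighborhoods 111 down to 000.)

  [7] ### => .  t=0,i=6
  [6] ##. => .  t=0,i=9
  [5] #.# => #  t=0,i=4
  [4] #.. => .  t=0,i=0
  [3] .## => .  t=0,i=5
  [2] .#. => #  t=0,i=3
  [1] ..# => #  t=0,i=2
  [0] ... => #  t=0,i=1
  bits 00100111 = 39

39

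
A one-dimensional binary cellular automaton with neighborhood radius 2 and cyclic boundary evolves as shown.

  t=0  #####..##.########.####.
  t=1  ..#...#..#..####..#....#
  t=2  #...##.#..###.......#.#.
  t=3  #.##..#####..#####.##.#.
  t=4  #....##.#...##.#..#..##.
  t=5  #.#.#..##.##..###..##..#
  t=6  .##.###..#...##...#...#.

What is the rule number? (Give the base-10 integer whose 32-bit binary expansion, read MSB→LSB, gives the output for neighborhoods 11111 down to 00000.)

  ##### -> #   bit 31 = 1  t=0,i=2
  ####. -> .   bit 30 = 0  t=0,i=3
  ###.# -> .   bit 29 = 0  t=0,i=17
  ###.. -> .   bit 28 = 0  t=0,i=4
  ##.## -> #   bit 27 = 1  t=0,i=9
  ##.#. -> #   bit 26 = 1  t=2,i=6
  ##..# -> .   bit 25 = 0  t=0,i=5
  ##... -> #   bit 24 = 1  t=2,i=13
  #.### -> .   bit 23 = 0  t=0,i=0
  #.##. -> .   bit 22 = 0  t=3,i=2
  #.#.# -> #   bit 21 = 1  t=2,i=22
  #.#.. -> #   bit 20 = 1  t=2,i=0
  #..## -> #   bit 19 = 1  t=0,i=6
  #..#. -> .   bit 18 = 0  t=1,i=1
  #...# -> #   bit 17 = 1  t=1,i=4
  #.... -> #   bit 16 = 1  t=1,i=20
  .#### -> .   bit 15 = 0  t=0,i=1
  .###. -> .   bit 14 = 0  t=2,i=11
  .##.# -> .   bit 13 = 0  t=0,i=8
  .##.. -> .   bit 12 = 0  t=3,i=3
  .#.## -> .   bit 11 = 0  t=3,i=1
  .#.#. -> .   bit 10 = 0  t=2,i=21
  .#..# -> #   bit 9 = 1  t=1,i=0
  .#... -> .   bit 8 = 0  t=1,i=3
  ..### -> #   bit 7 = 1  t=1,i=12
  ..##. -> .   bit 6 = 0  t=0,i=7
  ..#.# -> #   bit 5 = 1  t=2,i=20
  ..#.. -> .   bit 4 = 0  t=1,i=2
  ...## -> #   bit 3 = 1  t=2,i=3
  ...#. -> #   bit 2 = 1  t=1,i=5
  ....# -> .   bit 1 = 0  t=1,i=21
  ..... -> #   bit 0 = 1  t=2,i=15
  bits 10001101001110110000001010101101 = 2369454765

2369454765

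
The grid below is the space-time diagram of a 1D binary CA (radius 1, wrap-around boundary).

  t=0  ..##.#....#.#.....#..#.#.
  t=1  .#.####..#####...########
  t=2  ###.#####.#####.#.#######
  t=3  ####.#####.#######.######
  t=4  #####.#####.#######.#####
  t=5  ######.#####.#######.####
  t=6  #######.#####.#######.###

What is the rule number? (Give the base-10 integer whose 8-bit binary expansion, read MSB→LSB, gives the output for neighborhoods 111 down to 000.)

246

  ###|#  b7=1 t=1,i=4
  ##.|#  b6=1 t=0,i=3
  #.#|#  b5=1 t=0,i=4
  #..|#  b4=1 t=0,i=6
  .##|.  b3=0 t=0,i=2
  .#.|#  b2=1 t=0,i=5
  ..#|#  b1=1 t=0,i=1
  ...|.  b0=0 t=0,i=0
  bits 11110110 = 246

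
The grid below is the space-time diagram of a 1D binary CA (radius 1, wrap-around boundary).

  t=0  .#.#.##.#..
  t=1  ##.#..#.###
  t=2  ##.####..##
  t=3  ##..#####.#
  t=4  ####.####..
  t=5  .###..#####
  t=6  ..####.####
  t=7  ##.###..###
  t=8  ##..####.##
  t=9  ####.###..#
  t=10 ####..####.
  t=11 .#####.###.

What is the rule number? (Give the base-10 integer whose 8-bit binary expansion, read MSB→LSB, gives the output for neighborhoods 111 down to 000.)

215

  ###|#  b7=1 t=1,i=0
  ##.|#  b6=1 t=0,i=6
  #.#|.  b5=0 t=0,i=2
  #..|#  b4=1 t=0,i=9
  .##|.  b3=0 t=0,i=5
  .#.|#  b2=1 t=0,i=1
  ..#|#  b1=1 t=0,i=0
  ...|#  b0=1 t=0,i=10
  bits 11010111 = 215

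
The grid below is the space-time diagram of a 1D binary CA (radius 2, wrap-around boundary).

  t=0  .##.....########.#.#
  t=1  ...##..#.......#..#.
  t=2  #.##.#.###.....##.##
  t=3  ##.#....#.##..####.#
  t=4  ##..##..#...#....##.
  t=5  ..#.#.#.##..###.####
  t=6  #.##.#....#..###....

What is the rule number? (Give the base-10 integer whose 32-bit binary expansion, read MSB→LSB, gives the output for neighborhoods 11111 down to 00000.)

  [31] ##### => .  t=0,i=10
  [30] ####. => .  t=0,i=14
  [29] ###.# => #  t=0,i=15
  [28] ###.. => .  t=2,i=9
  [27] ##.## => #  t=2,i=1
  [26] ##.#. => .  t=0,i=16
  [25] ##..# => #  t=1,i=5
  [24] ##... => #  t=0,i=3
  [23] #.### => .  t=2,i=7
  [22] #.##. => .  t=0,i=1
  [21] #.#.# => .  t=0,i=17
  [20] #.#.. => .  t=3,i=3
  [19] #..## => .  t=3,i=13
  [18] #..#. => .  t=1,i=6
  [17] #...# => .  t=4,i=10
  [16] #.... => #  t=0,i=4
  [15] .#### => .  t=0,i=9
  [14] .###. => #  t=2,i=8
  [13] .##.# => #  t=2,i=3
  [12] .##.. => .  t=0,i=2
  [11] .#.## => .  t=0,i=0
  [10] .#.#. => #  t=0,i=18
  [9] .#..# => #  t=1,i=16
  [8] .#... => #  t=1,i=8
  [7] ..### => .  t=0,i=8
  [6] ..##. => #  t=1,i=3
  [5] ..#.# => #  t=3,i=8
  [4] ..#.. => #  t=1,i=7
  [3] ...## => #  t=0,i=7
  [2] ...#. => .  t=1,i=14
  [1] ....# => .  t=0,i=6
  [0] ..... => .  t=0,i=5
  bits 00101011000000010110011101111000 = 721512312

721512312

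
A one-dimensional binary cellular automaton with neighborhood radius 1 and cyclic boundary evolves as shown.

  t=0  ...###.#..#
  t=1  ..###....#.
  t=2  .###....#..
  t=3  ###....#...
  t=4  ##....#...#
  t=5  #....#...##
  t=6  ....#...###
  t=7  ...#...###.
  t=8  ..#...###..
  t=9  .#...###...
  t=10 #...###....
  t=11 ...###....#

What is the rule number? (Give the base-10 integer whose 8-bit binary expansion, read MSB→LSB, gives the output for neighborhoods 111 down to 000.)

  [7] ### => #  t=0,i=4
  [6] ##. => .  t=0,i=5
  [5] #.# => .  t=0,i=6
  [4] #.. => .  t=0,i=0
  [3] .## => #  t=0,i=3
  [2] .#. => .  t=0,i=7
  [1] ..# => #  t=0,i=2
  [0] ... => .  t=0,i=1
  bits 10001010 = 138

138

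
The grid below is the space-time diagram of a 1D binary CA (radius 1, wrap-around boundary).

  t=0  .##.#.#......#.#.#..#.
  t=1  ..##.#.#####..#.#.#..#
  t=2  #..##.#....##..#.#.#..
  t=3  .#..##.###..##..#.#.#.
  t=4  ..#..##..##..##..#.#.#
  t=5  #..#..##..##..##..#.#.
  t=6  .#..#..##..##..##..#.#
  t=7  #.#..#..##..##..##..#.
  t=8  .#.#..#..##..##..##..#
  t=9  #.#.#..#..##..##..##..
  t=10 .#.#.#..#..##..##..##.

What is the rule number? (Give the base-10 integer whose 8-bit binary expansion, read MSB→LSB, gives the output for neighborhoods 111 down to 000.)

  [7] ### => .  t=1,i=8
  [6] ##. => #  t=0,i=2
  [5] #.# => #  t=0,i=3
  [4] #.. => #  t=0,i=7
  [3] .## => .  t=0,i=1
  [2] .#. => .  t=0,i=4
  [1] ..# => .  t=0,i=0
  [0] ... => #  t=0,i=8
  bits 01110001 = 113

113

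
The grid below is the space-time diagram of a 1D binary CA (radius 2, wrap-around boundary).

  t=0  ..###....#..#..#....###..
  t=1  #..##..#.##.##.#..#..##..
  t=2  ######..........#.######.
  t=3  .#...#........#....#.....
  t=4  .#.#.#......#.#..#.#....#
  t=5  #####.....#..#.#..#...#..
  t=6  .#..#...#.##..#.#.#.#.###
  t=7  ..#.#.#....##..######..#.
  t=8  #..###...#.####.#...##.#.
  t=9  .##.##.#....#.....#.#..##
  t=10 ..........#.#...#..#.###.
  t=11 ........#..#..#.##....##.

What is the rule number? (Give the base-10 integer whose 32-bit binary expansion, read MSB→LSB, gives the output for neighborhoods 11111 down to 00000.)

304797266

  #####|.  b31=0 t=2,i=2
  ####.|.  b30=0 t=2,i=4
  ###.#|.  b29=0 t=2,i=23
  ###..|#  b28=1 t=0,i=4
  ##.##|.  b27=0 t=1,i=11
  ##.#.|.  b26=0 t=1,i=14
  ##..#|#  b25=1 t=1,i=5
  ##...|.  b24=0 t=0,i=5
  #.###|.  b23=0 t=2,i=0
  #.##.|.  b22=0 t=1,i=9
  #.#.#|#  b21=1 t=4,i=1
  #.#..|.  b20=0 t=1,i=15
  #..##|#  b19=1 t=1,i=2
  #..#.|.  b18=0 t=0,i=11
  #...#|#  b17=1 t=3,i=3
  #....|.  b16=0 t=0,i=6
  .####|#  b15=1 t=2,i=1
  .###.|#  b14=1 t=0,i=3
  .##.#|.  b13=0 t=1,i=10
  .##..|#  b12=1 t=1,i=4
  .#.##|.  b11=0 t=1,i=8
  .#.#.|#  b10=1 t=4,i=0
  .#..#|#  b9=1 t=0,i=10
  .#...|.  b8=0 t=0,i=16
  ..###|.  b7=0 t=0,i=2
  ..##.|#  b6=1 t=1,i=3
  ..#.#|.  b5=0 t=1,i=7
  ..#..|#  b4=1 t=0,i=9
  ...##|.  b3=0 t=0,i=1
  ...#.|.  b2=0 t=0,i=8
  ....#|#  b1=1 t=0,i=0
  .....|.  b0=0 t=2,i=8
  bits 00010010001010101101011001010010 = 304797266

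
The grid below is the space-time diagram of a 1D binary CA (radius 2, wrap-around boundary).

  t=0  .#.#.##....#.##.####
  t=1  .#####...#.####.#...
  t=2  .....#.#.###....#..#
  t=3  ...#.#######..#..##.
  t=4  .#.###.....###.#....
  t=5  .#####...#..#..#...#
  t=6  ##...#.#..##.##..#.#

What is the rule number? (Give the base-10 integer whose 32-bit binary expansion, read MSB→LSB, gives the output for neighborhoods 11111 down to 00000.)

  #####|.  b31=0 t=1,i=3
  ####.|.  b30=0 t=0,i=18
  ###.#|.  b29=0 t=0,i=19
  ###..|#  b28=1 t=1,i=5
  ##.##|.  b27=0 t=0,i=15
  ##.#.|.  b26=0 t=0,i=0
  ##..#|#  b25=1 t=3,i=12
  ##...|.  b24=0 t=0,i=7
  #.###|#  b23=1 t=0,i=16
  #.##.|#  b22=1 t=0,i=5
  #.#.#|#  b21=1 t=0,i=1
  #.#..|#  b20=1 t=1,i=16
  #..##|.  b19=0 t=3,i=16
  #..#.|#  b18=1 t=2,i=18
  #...#|#  b17=1 t=1,i=7
  #....|.  b16=0 t=0,i=8
  .####|.  b15=0 t=0,i=17
  .###.|#  b14=1 t=2,i=10
  .##.#|#  b13=1 t=0,i=14
  .##..|.  b12=0 t=0,i=6
  .#.##|#  b11=1 t=0,i=4
  .#.#.|#  b10=1 t=0,i=2
  .#..#|#  b9=1 t=2,i=17
  .#...|.  b8=0 t=1,i=17
  ..###|.  b7=0 t=1,i=1
  ..##.|.  b6=0 t=3,i=17
  ..#.#|#  b5=1 t=0,i=11
  ..#..|.  b4=0 t=2,i=16
  ...##|.  b3=0 t=1,i=0
  ...#.|.  b2=0 t=0,i=10
  ....#|#  b1=1 t=0,i=9
  .....|.  b0=0 t=2,i=2
  bits 00010010111101100110111000100010 = 318139938

318139938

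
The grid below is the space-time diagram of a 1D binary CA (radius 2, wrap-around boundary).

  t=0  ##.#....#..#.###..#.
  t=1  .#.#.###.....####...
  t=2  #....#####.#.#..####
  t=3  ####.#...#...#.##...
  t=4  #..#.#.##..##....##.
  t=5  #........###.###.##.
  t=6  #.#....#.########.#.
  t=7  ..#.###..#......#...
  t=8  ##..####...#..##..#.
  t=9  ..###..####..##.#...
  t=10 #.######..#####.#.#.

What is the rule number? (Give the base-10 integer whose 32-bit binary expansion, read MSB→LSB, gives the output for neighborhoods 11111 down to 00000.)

  #####|.  b31=0 t=2,i=7
  ####.|.  b30=0 t=1,i=15
  ###.#|#  b29=1 t=2,i=9
  ###..|#  b28=1 t=0,i=15
  ##.##|#  b27=1 t=5,i=12
  ##.#.|.  b26=0 t=0,i=2
  ##..#|#  b25=1 t=0,i=16
  ##...|#  b24=1 t=1,i=8
  #.###|#  b23=1 t=0,i=13
  #.##.|.  b22=0 t=0,i=0
  #.#.#|.  b21=0 t=1,i=3
  #.#..|#  b20=1 t=0,i=3
  #..##|#  b19=1 t=2,i=15
  #..#.|.  b18=0 t=0,i=10
  #...#|#  b17=1 t=3,i=7
  #....|#  b16=1 t=0,i=5
  .####|.  b15=0 t=1,i=14
  .###.|#  b14=1 t=0,i=14
  .##.#|#  b13=1 t=0,i=1
  .##..|.  b12=0 t=3,i=16
  .#.##|.  b11=0 t=0,i=12
  .#.#.|.  b10=0 t=1,i=2
  .#..#|.  b9=0 t=0,i=9
  .#...|.  b8=0 t=0,i=4
  ..###|#  b7=1 t=1,i=13
  ..##.|#  b6=1 t=4,i=11
  ..#.#|.  b5=0 t=0,i=11
  ..#..|.  b4=0 t=0,i=8
  ...##|.  b3=0 t=1,i=12
  ...#.|#  b2=1 t=0,i=7
  ....#|#  b1=1 t=0,i=6
  .....|.  b0=0 t=1,i=10
  bits 00111011100110110110000011000110 = 1000038598

1000038598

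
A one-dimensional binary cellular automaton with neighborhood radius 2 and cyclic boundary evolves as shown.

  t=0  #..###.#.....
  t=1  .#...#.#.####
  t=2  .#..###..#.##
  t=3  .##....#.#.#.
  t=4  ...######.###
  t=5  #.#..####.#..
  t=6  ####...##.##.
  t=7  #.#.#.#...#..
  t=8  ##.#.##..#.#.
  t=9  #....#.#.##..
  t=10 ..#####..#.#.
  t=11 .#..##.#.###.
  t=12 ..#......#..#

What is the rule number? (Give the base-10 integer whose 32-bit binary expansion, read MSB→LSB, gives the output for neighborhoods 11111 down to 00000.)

3822126639

  ##### -> #   bit 31 = 1  t=4,i=5
  ####. -> #   bit 30 = 1  t=1,i=11
  ###.# -> #   bit 29 = 1  t=0,i=5
  ###.. -> .   bit 28 = 0  t=2,i=6
  ##.## -> .   bit 27 = 0  t=4,i=9
  ##.#. -> .   bit 26 = 0  t=0,i=6
  ##..# -> #   bit 25 = 1  t=2,i=7
  ##... -> #   bit 24 = 1  t=3,i=3
  #.### -> #   bit 23 = 1  t=1,i=9
  #.##. -> #   bit 22 = 1  t=2,i=11
  #.#.# -> .   bit 21 = 0  t=1,i=7
  #.#.. -> #   bit 20 = 1  t=0,i=7
  #..## -> .   bit 19 = 0  t=0,i=2
  #..#. -> .   bit 18 = 0  t=2,i=8
  #...# -> .   bit 17 = 0  t=1,i=3
  #.... -> #   bit 16 = 1  t=0,i=9
  .#### -> .   bit 15 = 0  t=1,i=10
  .###. -> .   bit 14 = 0  t=0,i=4
  .##.# -> .   bit 13 = 0  t=2,i=12
  .##.. -> .   bit 12 = 0  t=3,i=2
  .#.## -> .   bit 11 = 0  t=1,i=8
  .#.#. -> #   bit 10 = 1  t=1,i=6
  .#..# -> #   bit 9 = 1  t=0,i=1
  .#... -> .   bit 8 = 0  t=0,i=8
  ..### -> .   bit 7 = 0  t=0,i=3
  ..##. -> .   bit 6 = 0  t=3,i=1
  ..#.# -> #   bit 5 = 1  t=1,i=5
  ..#.. -> .   bit 4 = 0  t=0,i=0
  ...## -> #   bit 3 = 1  t=4,i=2
  ...#. -> #   bit 2 = 1  t=0,i=12
  ....# -> #   bit 1 = 1  t=0,i=11
  ..... -> #   bit 0 = 1  t=0,i=10
  bits 11100011110100010000011000101111 = 3822126639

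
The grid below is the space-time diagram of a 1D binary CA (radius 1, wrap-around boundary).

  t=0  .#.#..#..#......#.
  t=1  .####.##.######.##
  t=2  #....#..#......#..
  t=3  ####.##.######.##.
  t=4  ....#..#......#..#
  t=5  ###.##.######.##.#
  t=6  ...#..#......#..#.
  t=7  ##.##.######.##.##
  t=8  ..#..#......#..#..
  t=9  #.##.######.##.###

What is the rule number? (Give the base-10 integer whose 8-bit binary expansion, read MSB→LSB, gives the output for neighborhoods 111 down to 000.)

53

  ###|.  b7=0 t=1,i=2
  ##.|.  b6=0 t=1,i=4
  #.#|#  b5=1 t=0,i=2
  #..|#  b4=1 t=0,i=4
  .##|.  b3=0 t=1,i=1
  .#.|#  b2=1 t=0,i=1
  ..#|.  b1=0 t=0,i=0
  ...|#  b0=1 t=0,i=11
  bits 00110101 = 53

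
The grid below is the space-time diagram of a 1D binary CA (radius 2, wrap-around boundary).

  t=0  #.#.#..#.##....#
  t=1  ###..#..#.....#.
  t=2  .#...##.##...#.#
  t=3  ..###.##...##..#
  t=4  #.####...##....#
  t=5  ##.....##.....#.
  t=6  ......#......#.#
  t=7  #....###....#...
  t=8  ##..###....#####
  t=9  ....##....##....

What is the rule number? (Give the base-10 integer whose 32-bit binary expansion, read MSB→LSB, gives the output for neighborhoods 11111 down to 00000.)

  #####|.  b31=0 t=8,i=13
  ####.|.  b30=0 t=4,i=4
  ###.#|#  b29=1 t=3,i=4
  ###..|.  b28=0 t=1,i=2
  ##.##|#  b27=1 t=2,i=7
  ##.#.|#  b26=1 t=0,i=1
  ##..#|.  b25=0 t=1,i=3
  ##...|.  b24=0 t=0,i=11
  #.###|.  b23=0 t=1,i=0
  #.##.|.  b22=0 t=0,i=9
  #.#.#|#  b21=1 t=0,i=2
  #.#..|.  b20=0 t=0,i=4
  #..##|.  b19=0 t=3,i=1
  #..#.|.  b18=0 t=0,i=6
  #...#|#  b17=1 t=2,i=3
  #....|.  b16=0 t=0,i=12
  .####|.  b15=0 t=4,i=3
  .###.|#  b14=1 t=1,i=1
  .##.#|#  b13=1 t=0,i=0
  .##..|.  b12=0 t=0,i=10
  .#.##|#  b11=1 t=0,i=8
  .#.#.|.  b10=0 t=0,i=3
  .#..#|#  b9=1 t=0,i=5
  .#...|#  b8=1 t=1,i=9
  ..###|#  b7=1 t=3,i=2
  ..##.|.  b6=0 t=0,i=15
  ..#.#|.  b5=0 t=0,i=7
  ..#..|#  b4=1 t=1,i=5
  ...##|#  b3=1 t=0,i=14
  ...#.|#  b2=1 t=1,i=13
  ....#|.  b1=0 t=0,i=13
  .....|.  b0=0 t=1,i=11
  bits 00101100001000100110101110011100 = 740453276

740453276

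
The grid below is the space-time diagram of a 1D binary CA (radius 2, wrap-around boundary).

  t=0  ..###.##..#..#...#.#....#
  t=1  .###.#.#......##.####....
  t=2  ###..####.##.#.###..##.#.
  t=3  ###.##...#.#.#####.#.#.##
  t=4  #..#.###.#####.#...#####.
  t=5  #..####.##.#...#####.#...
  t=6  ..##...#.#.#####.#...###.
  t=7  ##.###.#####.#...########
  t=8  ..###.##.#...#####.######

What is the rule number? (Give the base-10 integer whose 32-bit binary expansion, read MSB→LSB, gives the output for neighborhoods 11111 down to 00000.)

  ##### -> #   bit 31 = 1  t=3,i=0
  ####. -> .   bit 30 = 0  t=1,i=19
  ###.# -> .   bit 29 = 0  t=0,i=4
  ###.. -> #   bit 28 = 1  t=1,i=20
  ##.## -> #   bit 27 = 1  t=0,i=5
  ##.#. -> .   bit 26 = 0  t=1,i=4
  ##..# -> .   bit 25 = 0  t=0,i=8
  ##... -> #   bit 24 = 1  t=1,i=21
  #.### -> #   bit 23 = 1  t=1,i=17
  #.##. -> .   bit 22 = 0  t=0,i=6
  #.#.# -> #   bit 21 = 1  t=1,i=5
  #.#.. -> #   bit 20 = 1  t=0,i=19
  #..## -> #   bit 19 = 1  t=0,i=1
  #..#. -> .   bit 18 = 0  t=0,i=9
  #...# -> #   bit 17 = 1  t=0,i=15
  #.... -> .   bit 16 = 0  t=0,i=21
  .#### -> .   bit 15 = 0  t=1,i=18
  .###. -> #   bit 14 = 1  t=0,i=3
  .##.# -> #   bit 13 = 1  t=1,i=15
  .##.. -> #   bit 12 = 1  t=0,i=7
  .#.## -> #   bit 11 = 1  t=2,i=14
  .#.#. -> #   bit 10 = 1  t=0,i=18
  .#..# -> .   bit 9 = 0  t=0,i=0
  .#... -> #   bit 8 = 1  t=0,i=14
  ..### -> #   bit 7 = 1  t=0,i=2
  ..##. -> .   bit 6 = 0  t=1,i=14
  ..#.# -> #   bit 5 = 1  t=0,i=17
  ..#.. -> .   bit 4 = 0  t=0,i=10
  ...## -> #   bit 3 = 1  t=1,i=0
  ...#. -> .   bit 2 = 0  t=0,i=16
  ....# -> .   bit 1 = 0  t=0,i=22
  ..... -> #   bit 0 = 1  t=1,i=10
  bits 10011001101110100111110110101001 = 2579135913

2579135913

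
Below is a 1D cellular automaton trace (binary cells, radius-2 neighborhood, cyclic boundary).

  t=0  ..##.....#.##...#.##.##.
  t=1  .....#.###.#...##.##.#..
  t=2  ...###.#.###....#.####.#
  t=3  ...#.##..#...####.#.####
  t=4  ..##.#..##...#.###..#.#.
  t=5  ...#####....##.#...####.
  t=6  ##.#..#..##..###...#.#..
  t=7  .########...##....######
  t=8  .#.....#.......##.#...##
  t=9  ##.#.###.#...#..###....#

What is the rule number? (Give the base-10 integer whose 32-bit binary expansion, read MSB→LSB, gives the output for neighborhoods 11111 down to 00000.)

  nb #####: next=.  (t=5,i=5, bit31=0)
  nb ####.: next=#  (t=2,i=20, bit30=1)
  nb ###.#: next=#  (t=1,i=9, bit29=1)
  nb ###..: next=.  (t=2,i=11, bit28=0)
  nb ##.##: next=.  (t=0,i=20, bit27=0)
  nb ##.#.: next=#  (t=1,i=10, bit26=1)
  nb ##..#: next=.  (t=3,i=7, bit25=0)
  nb ##...: next=.  (t=0,i=4, bit24=0)
  nb #.###: next=#  (t=1,i=7, bit23=1)
  nb #.##.: next=#  (t=0,i=11, bit22=1)
  nb #.#.#: next=.  (t=2,i=7, bit21=0)
  nb #.#..: next=#  (t=1,i=11, bit20=1)
  nb #..##: next=#  (t=4,i=7, bit19=1)
  nb #..#.: next=#  (t=3,i=8, bit18=1)
  nb #...#: next=.  (t=0,i=0, bit17=0)
  nb #....: next=#  (t=0,i=5, bit16=1)
  nb .####: next=.  (t=2,i=19, bit15=0)
  nb .###.: next=.  (t=1,i=8, bit14=0)
  nb .##.#: next=#  (t=0,i=19, bit13=1)
  nb .##..: next=.  (t=0,i=3, bit12=0)
  nb .#.##: next=.  (t=0,i=10, bit11=0)
  nb .#.#.: next=#  (t=4,i=21, bit10=1)
  nb .#..#: next=#  (t=4,i=6, bit9=1)
  nb .#...: next=.  (t=1,i=12, bit8=0)
  nb ..###: next=#  (t=2,i=3, bit7=1)
  nb ..##.: next=.  (t=0,i=2, bit6=0)
  nb ..#.#: next=#  (t=0,i=9, bit5=1)
  nb ..#..: next=#  (t=3,i=9, bit4=1)
  nb ...##: next=.  (t=0,i=1, bit3=0)
  nb ...#.: next=#  (t=0,i=8, bit2=1)
  nb ....#: next=#  (t=0,i=7, bit1=1)
  nb .....: next=.  (t=0,i=6, bit0=0)
  bits 01100100110111010010011010110110 = 1692214966

1692214966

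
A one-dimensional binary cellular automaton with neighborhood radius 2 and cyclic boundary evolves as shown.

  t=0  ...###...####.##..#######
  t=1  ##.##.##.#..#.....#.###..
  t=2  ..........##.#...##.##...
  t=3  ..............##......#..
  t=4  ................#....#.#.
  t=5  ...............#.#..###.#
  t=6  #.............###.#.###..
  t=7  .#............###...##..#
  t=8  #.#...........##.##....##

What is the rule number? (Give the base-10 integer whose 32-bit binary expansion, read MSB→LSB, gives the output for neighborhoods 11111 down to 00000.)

2709931940

  [31] ##### => #  t=0,i=20
  [30] ####. => .  t=0,i=11
  [29] ###.# => #  t=0,i=12
  [28] ###.. => .  t=0,i=5
  [27] ##.## => .  t=0,i=13
  [26] ##.#. => .  t=1,i=8
  [25] ##..# => .  t=0,i=16
  [24] ##... => #  t=0,i=0
  [23] #.### => #  t=1,i=20
  [22] #.##. => .  t=0,i=14
  [21] #.#.# => .  t=6,i=18
  [20] #.#.. => .  t=1,i=9
  [19] #..## => .  t=0,i=17
  [18] #..#. => #  t=1,i=11
  [17] #...# => #  t=0,i=1
  [16] #.... => .  t=1,i=14
  [15] .#### => .  t=0,i=10
  [14] .###. => #  t=0,i=4
  [13] .##.# => .  t=1,i=1
  [12] .##.. => .  t=0,i=15
  [11] .#.## => .  t=1,i=19
  [10] .#.#. => #  t=4,i=22
  [9] .#..# => #  t=1,i=10
  [8] .#... => #  t=1,i=13
  [7] ..### => #  t=0,i=3
  [6] ..##. => .  t=1,i=0
  [5] ..#.# => #  t=1,i=18
  [4] ..#.. => .  t=1,i=12
  [3] ...## => .  t=0,i=2
  [2] ...#. => #  t=1,i=17
  [1] ....# => .  t=1,i=16
  [0] ..... => .  t=1,i=15
  bits 10100001100001100100011110100100 = 2709931940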